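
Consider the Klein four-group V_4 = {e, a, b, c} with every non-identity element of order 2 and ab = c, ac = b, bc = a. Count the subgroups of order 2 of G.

3

|G| = 4 and 2 | 4, so subgroups of order 2 are possible by Lagrange.
The subgroups of order 2 are: {e, a}; {e, b}; {e, c}.
So G has 3 subgroups of order 2.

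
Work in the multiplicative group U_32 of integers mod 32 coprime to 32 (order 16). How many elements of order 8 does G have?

The elements of order 8 are: 3, 5, 11, 13, 19, 21, 27, 29.
That's 8.

8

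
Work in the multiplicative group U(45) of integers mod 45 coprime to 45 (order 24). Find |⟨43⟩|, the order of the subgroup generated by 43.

12

Compute successive powers of 43 mod 45: 43, 4, 37, 16, 13, 19, 7, 31, …; 43^12 ≡ 1 (mod 45).
So |⟨43⟩| = 12.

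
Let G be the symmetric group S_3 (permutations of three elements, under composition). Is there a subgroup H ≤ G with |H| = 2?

Yes

2 | 6. A subgroup of order 2 is {e, (1 2)}.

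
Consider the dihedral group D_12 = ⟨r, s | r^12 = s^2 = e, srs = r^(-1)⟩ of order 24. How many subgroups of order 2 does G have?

|G| = 24 and 2 | 24, so subgroups of order 2 are possible by Lagrange.
The subgroups of order 2 are: {e, r^10s}; {e, r^11s}; {e, r^2s}; {e, r^3s}; … (13 in all).
So G has 13 subgroups of order 2.

13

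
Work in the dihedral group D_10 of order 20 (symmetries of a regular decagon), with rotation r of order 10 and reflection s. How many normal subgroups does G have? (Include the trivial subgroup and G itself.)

G has 22 subgroups. Checking conjugation-invariance by order — order 1: 1/1 normal; order 2: 1/11 normal; order 4: 0/5 normal; order 5: 1/1 normal; order 10: 3/3 normal; order 20: 1/1 normal.
Total normal subgroups: 7.

7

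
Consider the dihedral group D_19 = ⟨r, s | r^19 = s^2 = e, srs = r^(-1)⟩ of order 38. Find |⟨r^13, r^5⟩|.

|⟨r^13⟩| = 19 and |⟨r^5⟩| = 19, so |H| is a multiple of lcm(19, 19) = 19 and divides |G| = 38.
Closing under the operation: H = {e, r, r^2, r^3, r^4, r^5, r^6, r^7, r^8, r^9, r^10, r^11, r^12, r^13, r^14, r^15, r^16, r^17, r^18}, so |H| = 19.

19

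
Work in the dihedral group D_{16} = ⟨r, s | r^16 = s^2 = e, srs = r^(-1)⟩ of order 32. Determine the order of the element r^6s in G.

2

Computing powers of r^6s: the smallest k with (r^6s)^k = e is k = 2.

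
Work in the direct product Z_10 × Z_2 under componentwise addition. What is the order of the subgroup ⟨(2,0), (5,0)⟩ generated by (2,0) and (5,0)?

10

|⟨(2,0)⟩| = 5 and |⟨(5,0)⟩| = 2, so |H| is a multiple of lcm(5, 2) = 10 and divides |G| = 20.
Closing under the operation: H = {(0,0), (1,0), (2,0), (3,0), (4,0), (5,0), (6,0), (7,0), (8,0), (9,0)}, so |H| = 10.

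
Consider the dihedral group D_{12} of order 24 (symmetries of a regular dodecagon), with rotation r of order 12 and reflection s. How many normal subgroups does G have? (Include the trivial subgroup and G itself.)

9

G has 34 subgroups. Checking conjugation-invariance by order — order 1: 1/1 normal; order 2: 1/13 normal; order 3: 1/1 normal; order 4: 1/7 normal; order 6: 1/5 normal; order 8: 0/3 normal; order 12: 3/3 normal; order 24: 1/1 normal.
Total normal subgroups: 9.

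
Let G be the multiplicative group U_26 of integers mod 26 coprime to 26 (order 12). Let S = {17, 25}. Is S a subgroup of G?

No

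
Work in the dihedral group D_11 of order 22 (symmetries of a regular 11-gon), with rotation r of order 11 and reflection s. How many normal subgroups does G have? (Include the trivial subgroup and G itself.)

3

G has 14 subgroups. Checking conjugation-invariance by order — order 1: 1/1 normal; order 2: 0/11 normal; order 11: 1/1 normal; order 22: 1/1 normal.
Total normal subgroups: 3.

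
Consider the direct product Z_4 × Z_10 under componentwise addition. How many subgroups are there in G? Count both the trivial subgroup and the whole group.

16

|G| = 40, so by Lagrange every subgroup order divides 40. Divisors: 1, 2, 4, 5, 8, 10, 20, 40.
Subgroups by order — order 1: 1; order 2: 3; order 4: 3; order 5: 1; order 8: 1; order 10: 3; order 20: 3; order 40: 1.
Total: 1 + 3 + 3 + 1 + 1 + 3 + 3 + 1 = 16.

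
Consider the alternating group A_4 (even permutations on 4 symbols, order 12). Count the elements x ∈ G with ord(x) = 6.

0

No element of G has order 6 (even though 6 | 12).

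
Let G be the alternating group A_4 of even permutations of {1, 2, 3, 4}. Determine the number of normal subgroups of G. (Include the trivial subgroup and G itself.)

3

G has 10 subgroups. Checking conjugation-invariance by order — order 1: 1/1 normal; order 2: 0/3 normal; order 3: 0/4 normal; order 4: 1/1 normal; order 12: 1/1 normal.
Total normal subgroups: 3.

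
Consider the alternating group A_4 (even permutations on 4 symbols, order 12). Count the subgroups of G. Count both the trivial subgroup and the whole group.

10

|G| = 12, so by Lagrange every subgroup order divides 12. Divisors: 1, 2, 3, 4, 6, 12.
Subgroups by order — order 1: 1; order 2: 3; order 3: 4; order 4: 1; order 6: 0; order 12: 1.
Total: 1 + 3 + 4 + 1 + 0 + 1 = 10.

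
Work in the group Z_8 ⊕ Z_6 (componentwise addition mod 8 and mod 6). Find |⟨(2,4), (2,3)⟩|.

24

|⟨(2,4)⟩| = 12 and |⟨(2,3)⟩| = 4, so |H| is a multiple of lcm(12, 4) = 12 and divides |G| = 48.
Closing under the operation: H = {(0,0), (0,1), (0,2), (0,3), (0,4), (0,5), (2,0), (2,1), (2,2), (2,3), (2,4), (2,5), (4,0), (4,1), (4,2), (4,3), (4,4), (4,5), (6,0), (6,1), (6,2), (6,3), (6,4), (6,5)}, so |H| = 24.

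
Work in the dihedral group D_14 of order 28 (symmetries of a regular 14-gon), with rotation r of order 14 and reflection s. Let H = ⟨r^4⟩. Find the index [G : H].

|⟨r^4⟩| = 7 and |G| = 28.
By Lagrange, [G : H] = |G|/|H| = 28/7 = 4.

4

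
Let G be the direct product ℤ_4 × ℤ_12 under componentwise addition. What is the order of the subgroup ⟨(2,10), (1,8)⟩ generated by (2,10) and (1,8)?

24

|⟨(2,10)⟩| = 6 and |⟨(1,8)⟩| = 12, so |H| is a multiple of lcm(6, 12) = 12 and divides |G| = 48.
Closing under the operation: H = {(0,0), (0,2), (0,4), (0,6), (0,8), (0,10), (1,0), (1,2), (1,4), (1,6), (1,8), (1,10), (2,0), (2,2), (2,4), (2,6), (2,8), (2,10), (3,0), (3,2), (3,4), (3,6), (3,8), (3,10)}, so |H| = 24.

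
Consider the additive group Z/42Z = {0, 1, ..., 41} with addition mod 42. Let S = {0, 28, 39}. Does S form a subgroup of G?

28 ∈ S but its inverse 14 ∉ S, so S is not a subgroup.

No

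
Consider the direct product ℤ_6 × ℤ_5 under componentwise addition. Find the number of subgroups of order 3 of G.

1

|G| = 30 and 3 | 30, so subgroups of order 3 are possible by Lagrange.
The subgroups of order 3 are: {(0,0), (2,0), (4,0)}.
So G has 1 subgroup of order 3.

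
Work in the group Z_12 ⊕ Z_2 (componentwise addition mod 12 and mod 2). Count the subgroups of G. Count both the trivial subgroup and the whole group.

|G| = 24, so by Lagrange every subgroup order divides 24. Divisors: 1, 2, 3, 4, 6, 8, 12, 24.
Subgroups by order — order 1: 1; order 2: 3; order 3: 1; order 4: 3; order 6: 3; order 8: 1; order 12: 3; order 24: 1.
Total: 1 + 3 + 1 + 3 + 3 + 1 + 3 + 1 = 16.

16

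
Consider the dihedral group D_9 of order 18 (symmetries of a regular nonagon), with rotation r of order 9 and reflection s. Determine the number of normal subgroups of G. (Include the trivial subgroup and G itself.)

4

G has 16 subgroups. Checking conjugation-invariance by order — order 1: 1/1 normal; order 2: 0/9 normal; order 3: 1/1 normal; order 6: 0/3 normal; order 9: 1/1 normal; order 18: 1/1 normal.
Total normal subgroups: 4.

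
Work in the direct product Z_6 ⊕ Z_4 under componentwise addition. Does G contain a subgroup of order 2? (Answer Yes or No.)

2 | 24. A subgroup of order 2 is {(0,0), (0,2)}.

Yes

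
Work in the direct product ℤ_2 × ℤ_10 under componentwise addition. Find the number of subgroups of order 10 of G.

3

|G| = 20 and 10 | 20, so subgroups of order 10 are possible by Lagrange.
The subgroups of order 10 are: {(0,0), (0,1), (0,2), (0,3), (0,4), (0,5), (0,6), (0,7), (0,8), (0,9)}; {(0,0), (0,2), (0,4), (0,6), (0,8), (1,0), (1,2), (1,4), (1,6), (1,8)}; {(0,0), (0,2), (0,4), (0,6), (0,8), (1,1), (1,3), (1,5), (1,7), (1,9)}.
So G has 3 subgroups of order 10.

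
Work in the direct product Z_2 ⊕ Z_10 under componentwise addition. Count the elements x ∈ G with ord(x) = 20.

0

An element (a,b) has order lcm(ord(a), ord(b)); count pairs with lcm equal to 20.
Enumerating gives 0 such elements.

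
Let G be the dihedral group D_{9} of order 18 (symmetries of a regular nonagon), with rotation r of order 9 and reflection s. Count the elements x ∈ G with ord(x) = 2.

9

Enumerating element orders in G gives 9 elements of order 2.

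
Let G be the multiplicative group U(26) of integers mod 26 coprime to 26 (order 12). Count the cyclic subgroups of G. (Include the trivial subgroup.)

6

Each element a generates a cyclic subgroup ⟨a⟩; distinct elements may generate the same one (a cyclic group of order d has φ(d) generators).
Cyclic subgroups by order — order 1: 1; order 2: 1; order 3: 1; order 4: 1; order 6: 1; order 12: 1.
Total: 6.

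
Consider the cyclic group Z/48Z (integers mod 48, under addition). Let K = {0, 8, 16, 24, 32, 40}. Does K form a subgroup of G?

Yes

|K| = 6 divides |G| = 48, consistent with Lagrange.
K contains the identity, every element's inverse is in K, and K is closed under +: it is a subgroup.
In fact K = ⟨8⟩.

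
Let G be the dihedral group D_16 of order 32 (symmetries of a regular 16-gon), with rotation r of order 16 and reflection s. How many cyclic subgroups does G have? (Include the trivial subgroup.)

A cyclic subgroup of order d is generated by each of its φ(d) elements of order d, so the cyclic subgroups of order d number (#elements of order d)/φ(d).
Cyclic subgroups by order — order 1: 1; order 2: 17; order 4: 1; order 8: 1; order 16: 1.
Total: 21.

21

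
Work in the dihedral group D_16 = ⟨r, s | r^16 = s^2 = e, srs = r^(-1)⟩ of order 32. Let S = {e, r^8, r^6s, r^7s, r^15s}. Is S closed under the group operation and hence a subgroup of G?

No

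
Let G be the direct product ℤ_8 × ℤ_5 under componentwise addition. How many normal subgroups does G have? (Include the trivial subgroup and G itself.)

8

G is abelian, so every subgroup is normal.
G has 8 subgroups in total, hence 8 normal subgroups.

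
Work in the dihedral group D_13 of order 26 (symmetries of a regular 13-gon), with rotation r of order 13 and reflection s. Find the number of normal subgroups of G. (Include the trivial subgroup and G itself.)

G has 16 subgroups. Checking conjugation-invariance by order — order 1: 1/1 normal; order 2: 0/13 normal; order 13: 1/1 normal; order 26: 1/1 normal.
Total normal subgroups: 3.

3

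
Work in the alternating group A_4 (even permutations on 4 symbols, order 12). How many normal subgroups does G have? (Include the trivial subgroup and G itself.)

G has 10 subgroups. Checking conjugation-invariance by order — order 1: 1/1 normal; order 2: 0/3 normal; order 3: 0/4 normal; order 4: 1/1 normal; order 12: 1/1 normal.
Total normal subgroups: 3.

3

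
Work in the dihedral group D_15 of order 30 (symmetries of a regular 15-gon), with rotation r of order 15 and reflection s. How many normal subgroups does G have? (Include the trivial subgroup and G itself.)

G has 28 subgroups. Checking conjugation-invariance by order — order 1: 1/1 normal; order 2: 0/15 normal; order 3: 1/1 normal; order 5: 1/1 normal; order 6: 0/5 normal; order 10: 0/3 normal; order 15: 1/1 normal; order 30: 1/1 normal.
Total normal subgroups: 5.

5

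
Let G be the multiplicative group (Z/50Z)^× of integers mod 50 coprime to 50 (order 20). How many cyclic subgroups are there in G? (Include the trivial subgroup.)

Group the elements of G by the cyclic subgroup they generate; each cyclic subgroup of order d accounts for φ(d) elements.
Cyclic subgroups by order — order 1: 1; order 2: 1; order 4: 1; order 5: 1; order 10: 1; order 20: 1.
Total: 6.

6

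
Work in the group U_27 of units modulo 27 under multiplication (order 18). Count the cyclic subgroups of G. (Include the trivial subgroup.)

A cyclic subgroup of order d is generated by each of its φ(d) elements of order d, so the cyclic subgroups of order d number (#elements of order d)/φ(d).
Cyclic subgroups by order — order 1: 1; order 2: 1; order 3: 1; order 6: 1; order 9: 1; order 18: 1.
Total: 6.

6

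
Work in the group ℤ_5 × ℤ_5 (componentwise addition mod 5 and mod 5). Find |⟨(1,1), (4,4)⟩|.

5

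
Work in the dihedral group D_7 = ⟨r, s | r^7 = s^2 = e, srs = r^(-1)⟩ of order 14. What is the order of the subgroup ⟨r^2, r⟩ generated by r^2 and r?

7

|⟨r^2⟩| = 7 and |⟨r⟩| = 7, so |H| is a multiple of lcm(7, 7) = 7 and divides |G| = 14.
Closing under the operation: H = {e, r, r^2, r^3, r^4, r^5, r^6}, so |H| = 7.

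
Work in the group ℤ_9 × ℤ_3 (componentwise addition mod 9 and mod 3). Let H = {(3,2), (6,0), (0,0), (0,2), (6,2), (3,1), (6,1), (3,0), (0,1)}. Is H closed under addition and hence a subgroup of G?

|H| = 9 divides |G| = 27, consistent with Lagrange.
H contains the identity, every element's inverse is in H, and H is closed under +: it is a subgroup.

Yes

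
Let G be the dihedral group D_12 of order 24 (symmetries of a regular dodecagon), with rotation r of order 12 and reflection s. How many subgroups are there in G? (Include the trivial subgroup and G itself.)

|G| = 24, so by Lagrange every subgroup order divides 24. Divisors: 1, 2, 3, 4, 6, 8, 12, 24.
Subgroups by order — order 1: 1; order 2: 13; order 3: 1; order 4: 7; order 6: 5; order 8: 3; order 12: 3; order 24: 1.
Total: 1 + 13 + 1 + 7 + 5 + 3 + 3 + 1 = 34.

34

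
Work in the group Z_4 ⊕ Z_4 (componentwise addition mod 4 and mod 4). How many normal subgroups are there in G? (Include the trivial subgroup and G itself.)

15

G is abelian, so every subgroup is normal.
G has 15 subgroups in total, hence 15 normal subgroups.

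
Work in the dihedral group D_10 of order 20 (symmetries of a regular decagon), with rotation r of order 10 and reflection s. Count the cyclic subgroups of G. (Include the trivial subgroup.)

14

A cyclic subgroup of order d is generated by each of its φ(d) elements of order d, so the cyclic subgroups of order d number (#elements of order d)/φ(d).
Cyclic subgroups by order — order 1: 1; order 2: 11; order 5: 1; order 10: 1.
Total: 14.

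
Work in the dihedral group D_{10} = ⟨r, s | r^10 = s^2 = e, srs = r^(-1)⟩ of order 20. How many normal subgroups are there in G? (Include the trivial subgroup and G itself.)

7

G has 22 subgroups. Checking conjugation-invariance by order — order 1: 1/1 normal; order 2: 1/11 normal; order 4: 0/5 normal; order 5: 1/1 normal; order 10: 3/3 normal; order 20: 1/1 normal.
Total normal subgroups: 7.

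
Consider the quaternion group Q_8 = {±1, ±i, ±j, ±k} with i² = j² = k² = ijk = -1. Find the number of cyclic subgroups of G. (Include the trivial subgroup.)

5

A cyclic subgroup of order d is generated by each of its φ(d) elements of order d, so the cyclic subgroups of order d number (#elements of order d)/φ(d).
Cyclic subgroups by order — order 1: 1; order 2: 1; order 4: 3.
Total: 5.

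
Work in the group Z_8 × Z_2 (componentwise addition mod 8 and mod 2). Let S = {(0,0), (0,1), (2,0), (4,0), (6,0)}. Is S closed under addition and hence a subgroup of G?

No

|S| = 5 does not divide |G| = 16, so by Lagrange S is not a subgroup.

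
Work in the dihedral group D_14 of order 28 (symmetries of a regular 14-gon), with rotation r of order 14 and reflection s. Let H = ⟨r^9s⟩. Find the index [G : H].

14

|⟨r^9s⟩| = 2 and |G| = 28.
By Lagrange, [G : H] = |G|/|H| = 28/2 = 14.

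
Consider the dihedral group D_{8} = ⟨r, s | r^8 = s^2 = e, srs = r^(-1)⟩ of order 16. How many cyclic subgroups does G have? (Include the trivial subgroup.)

12

Each element a generates a cyclic subgroup ⟨a⟩; distinct elements may generate the same one (a cyclic group of order d has φ(d) generators).
Cyclic subgroups by order — order 1: 1; order 2: 9; order 4: 1; order 8: 1.
Total: 12.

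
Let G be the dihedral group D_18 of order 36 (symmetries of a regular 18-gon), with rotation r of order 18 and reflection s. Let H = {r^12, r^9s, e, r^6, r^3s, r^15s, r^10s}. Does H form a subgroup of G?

|H| = 7 does not divide |G| = 36, so by Lagrange H is not a subgroup.

No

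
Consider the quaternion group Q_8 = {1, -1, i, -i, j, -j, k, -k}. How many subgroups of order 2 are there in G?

1

|G| = 8 and 2 | 8, so subgroups of order 2 are possible by Lagrange.
The subgroups of order 2 are: {1, -1}.
So G has 1 subgroup of order 2.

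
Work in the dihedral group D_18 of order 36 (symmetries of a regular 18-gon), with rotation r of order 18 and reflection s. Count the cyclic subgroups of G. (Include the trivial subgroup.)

24

Group the elements of G by the cyclic subgroup they generate; each cyclic subgroup of order d accounts for φ(d) elements.
Cyclic subgroups by order — order 1: 1; order 2: 19; order 3: 1; order 6: 1; order 9: 1; order 18: 1.
Total: 24.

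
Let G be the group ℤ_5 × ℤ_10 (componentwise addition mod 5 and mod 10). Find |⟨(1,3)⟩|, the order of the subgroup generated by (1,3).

10

The order of (1,3) in Z_5 × Z_10 is lcm(ord(1) in Z_5, ord(3) in Z_10).
ord(1) = 5 and ord(3) = 10, so |⟨(1,3)⟩| = lcm(5, 10) = 10.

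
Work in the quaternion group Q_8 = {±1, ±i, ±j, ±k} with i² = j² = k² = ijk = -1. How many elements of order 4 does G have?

6

The elements of order 4 are: i, -i, j, -j, k, -k.
That's 6.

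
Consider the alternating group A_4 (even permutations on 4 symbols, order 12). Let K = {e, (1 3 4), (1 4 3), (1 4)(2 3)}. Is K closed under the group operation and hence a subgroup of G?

No

Closure fails: (1 4 3) ∘ (1 4)(2 3) = (1 3 2) ∉ K. So K is not a subgroup.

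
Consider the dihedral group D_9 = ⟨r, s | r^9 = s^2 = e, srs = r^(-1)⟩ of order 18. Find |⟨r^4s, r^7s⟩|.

6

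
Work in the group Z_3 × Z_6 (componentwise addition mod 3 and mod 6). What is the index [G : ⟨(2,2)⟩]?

6

|⟨(2,2)⟩| = 3 and |G| = 18.
By Lagrange, [G : H] = |G|/|H| = 18/3 = 6.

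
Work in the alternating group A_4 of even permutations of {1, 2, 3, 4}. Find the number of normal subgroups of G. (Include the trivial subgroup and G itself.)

G has 10 subgroups. Checking conjugation-invariance by order — order 1: 1/1 normal; order 2: 0/3 normal; order 3: 0/4 normal; order 4: 1/1 normal; order 12: 1/1 normal.
Total normal subgroups: 3.

3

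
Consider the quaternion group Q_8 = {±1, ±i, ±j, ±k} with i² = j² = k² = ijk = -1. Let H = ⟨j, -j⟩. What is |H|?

4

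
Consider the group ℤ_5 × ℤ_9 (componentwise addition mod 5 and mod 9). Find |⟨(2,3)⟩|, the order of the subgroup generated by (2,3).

The order of (2,3) in Z_5 × Z_9 is lcm(ord(2) in Z_5, ord(3) in Z_9).
ord(2) = 5 and ord(3) = 3, so |⟨(2,3)⟩| = lcm(5, 3) = 15.

15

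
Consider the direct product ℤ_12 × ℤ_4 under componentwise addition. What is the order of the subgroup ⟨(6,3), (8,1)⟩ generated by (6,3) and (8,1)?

|⟨(6,3)⟩| = 4 and |⟨(8,1)⟩| = 12, so |H| is a multiple of lcm(4, 12) = 12 and divides |G| = 48.
Closing under the operation: H = {(0,0), (0,1), (0,2), (0,3), (2,0), (2,1), (2,2), (2,3), (4,0), (4,1), (4,2), (4,3), (6,0), (6,1), (6,2), (6,3), (8,0), (8,1), (8,2), (8,3), (10,0), (10,1), (10,2), (10,3)}, so |H| = 24.

24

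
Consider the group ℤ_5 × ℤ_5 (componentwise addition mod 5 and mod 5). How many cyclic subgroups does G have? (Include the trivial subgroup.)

A cyclic subgroup of order d is generated by each of its φ(d) elements of order d, so the cyclic subgroups of order d number (#elements of order d)/φ(d).
Cyclic subgroups by order — order 1: 1; order 5: 6.
Total: 7.

7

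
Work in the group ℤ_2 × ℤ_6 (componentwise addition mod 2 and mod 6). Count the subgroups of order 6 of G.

3

|G| = 12 and 6 | 12, so subgroups of order 6 are possible by Lagrange.
The subgroups of order 6 are: {(0,0), (0,1), (0,2), (0,3), (0,4), (0,5)}; {(0,0), (0,2), (0,4), (1,0), (1,2), (1,4)}; {(0,0), (0,2), (0,4), (1,1), (1,3), (1,5)}.
So G has 3 subgroups of order 6.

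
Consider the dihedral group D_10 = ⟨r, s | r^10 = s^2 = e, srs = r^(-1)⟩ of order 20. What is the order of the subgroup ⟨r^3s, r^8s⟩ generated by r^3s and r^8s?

|⟨r^3s⟩| = 2 and |⟨r^8s⟩| = 2, so |H| is a multiple of lcm(2, 2) = 2 and divides |G| = 20.
Closing under the operation: H = {e, r^5, r^3s, r^8s}, so |H| = 4.

4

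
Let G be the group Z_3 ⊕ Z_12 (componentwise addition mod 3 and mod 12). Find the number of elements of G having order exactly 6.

An element (a,b) has order lcm(ord(a), ord(b)); count pairs with lcm equal to 6.
Enumerating gives 8 such elements.

8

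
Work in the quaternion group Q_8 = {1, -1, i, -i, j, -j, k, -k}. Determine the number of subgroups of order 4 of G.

3

|G| = 8 and 4 | 8, so subgroups of order 4 are possible by Lagrange.
The subgroups of order 4 are: {1, -1, i, -i}; {1, -1, j, -j}; {1, -1, k, -k}.
So G has 3 subgroups of order 4.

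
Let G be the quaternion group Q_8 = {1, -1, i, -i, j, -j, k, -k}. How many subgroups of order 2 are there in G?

|G| = 8 and 2 | 8, so subgroups of order 2 are possible by Lagrange.
The subgroups of order 2 are: {1, -1}.
So G has 1 subgroup of order 2.

1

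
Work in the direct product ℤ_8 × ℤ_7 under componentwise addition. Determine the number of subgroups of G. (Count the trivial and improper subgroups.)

|G| = 56, so by Lagrange every subgroup order divides 56. Divisors: 1, 2, 4, 7, 8, 14, 28, 56.
Subgroups by order — order 1: 1; order 2: 1; order 4: 1; order 7: 1; order 8: 1; order 14: 1; order 28: 1; order 56: 1.
Total: 1 + 1 + 1 + 1 + 1 + 1 + 1 + 1 = 8.

8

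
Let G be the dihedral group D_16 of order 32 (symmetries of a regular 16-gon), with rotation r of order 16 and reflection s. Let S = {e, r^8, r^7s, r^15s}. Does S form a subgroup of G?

|S| = 4 divides |G| = 32, consistent with Lagrange.
S contains the identity, every element's inverse is in S, and S is closed under ·: it is a subgroup.

Yes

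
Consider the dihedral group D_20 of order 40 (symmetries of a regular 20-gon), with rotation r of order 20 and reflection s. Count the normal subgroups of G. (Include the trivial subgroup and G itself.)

G has 48 subgroups. Checking conjugation-invariance by order — order 1: 1/1 normal; order 2: 1/21 normal; order 4: 1/11 normal; order 5: 1/1 normal; order 8: 0/5 normal; order 10: 1/5 normal; order 20: 3/3 normal; order 40: 1/1 normal.
Total normal subgroups: 9.

9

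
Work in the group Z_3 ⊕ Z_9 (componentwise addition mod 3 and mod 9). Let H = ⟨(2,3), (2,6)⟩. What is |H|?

9

|⟨(2,3)⟩| = 3 and |⟨(2,6)⟩| = 3, so |H| is a multiple of lcm(3, 3) = 3 and divides |G| = 27.
Closing under the operation: H = {(0,0), (0,3), (0,6), (1,0), (1,3), (1,6), (2,0), (2,3), (2,6)}, so |H| = 9.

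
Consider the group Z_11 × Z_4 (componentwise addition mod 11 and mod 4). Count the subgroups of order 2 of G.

|G| = 44 and 2 | 44, so subgroups of order 2 are possible by Lagrange.
The subgroups of order 2 are: {(0,0), (0,2)}.
So G has 1 subgroup of order 2.

1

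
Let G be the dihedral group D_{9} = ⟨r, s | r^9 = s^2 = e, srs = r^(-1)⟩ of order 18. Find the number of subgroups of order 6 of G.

3

|G| = 18 and 6 | 18, so subgroups of order 6 are possible by Lagrange.
The subgroups of order 6 are: {e, r^3, r^6, r^2s, r^5s, r^8s}; {e, r^3, r^6, s, r^3s, r^6s}; {e, r^3, r^6, rs, r^4s, r^7s}.
So G has 3 subgroups of order 6.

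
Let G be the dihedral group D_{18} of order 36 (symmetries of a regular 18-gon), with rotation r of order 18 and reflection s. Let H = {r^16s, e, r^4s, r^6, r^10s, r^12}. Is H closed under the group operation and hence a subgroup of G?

Yes

|H| = 6 divides |G| = 36, consistent with Lagrange.
H contains the identity, every element's inverse is in H, and H is closed under ·: it is a subgroup.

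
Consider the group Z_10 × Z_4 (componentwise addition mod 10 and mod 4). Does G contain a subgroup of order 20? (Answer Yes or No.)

20 | 40. A subgroup of order 20 is {(0,0), (0,1), (0,2), (0,3), (2,0), (2,1), (2,2), (2,3), (4,0), (4,1), (4,2), (4,3), (6,0), (6,1), (6,2), (6,3), (8,0), (8,1), (8,2), (8,3)}.

Yes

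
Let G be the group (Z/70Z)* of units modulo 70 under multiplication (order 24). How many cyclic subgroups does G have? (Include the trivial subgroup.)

12

A cyclic subgroup of order d is generated by each of its φ(d) elements of order d, so the cyclic subgroups of order d number (#elements of order d)/φ(d).
Cyclic subgroups by order — order 1: 1; order 2: 3; order 3: 1; order 4: 2; order 6: 3; order 12: 2.
Total: 12.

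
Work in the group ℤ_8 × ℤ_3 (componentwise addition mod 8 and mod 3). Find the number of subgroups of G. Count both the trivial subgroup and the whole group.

8

|G| = 24, so by Lagrange every subgroup order divides 24. Divisors: 1, 2, 3, 4, 6, 8, 12, 24.
Subgroups by order — order 1: 1; order 2: 1; order 3: 1; order 4: 1; order 6: 1; order 8: 1; order 12: 1; order 24: 1.
Total: 1 + 1 + 1 + 1 + 1 + 1 + 1 + 1 = 8.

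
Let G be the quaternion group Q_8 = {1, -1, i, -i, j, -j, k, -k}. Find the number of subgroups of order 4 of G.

|G| = 8 and 4 | 8, so subgroups of order 4 are possible by Lagrange.
The subgroups of order 4 are: {1, -1, i, -i}; {1, -1, j, -j}; {1, -1, k, -k}.
So G has 3 subgroups of order 4.

3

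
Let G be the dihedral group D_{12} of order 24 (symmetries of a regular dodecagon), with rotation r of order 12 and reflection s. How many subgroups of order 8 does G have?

|G| = 24 and 8 | 24, so subgroups of order 8 are possible by Lagrange.
The subgroups of order 8 are: {e, r^3, r^6, r^9, rs, r^4s, r^7s, r^10s}; {e, r^3, r^6, r^9, r^2s, r^5s, r^8s, r^11s}; {e, r^3, r^6, r^9, s, r^3s, r^6s, r^9s}.
So G has 3 subgroups of order 8.

3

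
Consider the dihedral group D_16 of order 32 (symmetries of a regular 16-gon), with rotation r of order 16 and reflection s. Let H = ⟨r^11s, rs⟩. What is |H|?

16

|⟨r^11s⟩| = 2 and |⟨rs⟩| = 2, so |H| is a multiple of lcm(2, 2) = 2 and divides |G| = 32.
Closing under the operation: H = {e, r^2, r^4, r^6, r^8, r^10, r^12, r^14, rs, r^3s, r^5s, r^7s, r^9s, r^11s, r^13s, r^15s}, so |H| = 16.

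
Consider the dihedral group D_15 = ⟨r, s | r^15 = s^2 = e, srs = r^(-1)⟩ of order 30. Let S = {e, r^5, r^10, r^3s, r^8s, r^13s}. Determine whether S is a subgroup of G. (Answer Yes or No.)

Yes

|S| = 6 divides |G| = 30, consistent with Lagrange.
S contains the identity, every element's inverse is in S, and S is closed under ·: it is a subgroup.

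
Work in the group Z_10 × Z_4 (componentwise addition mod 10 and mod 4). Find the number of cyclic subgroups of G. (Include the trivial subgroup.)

12

A cyclic subgroup of order d is generated by each of its φ(d) elements of order d, so the cyclic subgroups of order d number (#elements of order d)/φ(d).
Cyclic subgroups by order — order 1: 1; order 2: 3; order 4: 2; order 5: 1; order 10: 3; order 20: 2.
Total: 12.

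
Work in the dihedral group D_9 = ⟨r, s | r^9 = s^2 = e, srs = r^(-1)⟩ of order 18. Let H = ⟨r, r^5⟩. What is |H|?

|⟨r⟩| = 9 and |⟨r^5⟩| = 9, so |H| is a multiple of lcm(9, 9) = 9 and divides |G| = 18.
Closing under the operation: H = {e, r, r^2, r^3, r^4, r^5, r^6, r^7, r^8}, so |H| = 9.

9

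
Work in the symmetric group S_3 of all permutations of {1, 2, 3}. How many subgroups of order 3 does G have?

|G| = 6 and 3 | 6, so subgroups of order 3 are possible by Lagrange.
The subgroups of order 3 are: {e, (1 2 3), (1 3 2)}.
So G has 1 subgroup of order 3.

1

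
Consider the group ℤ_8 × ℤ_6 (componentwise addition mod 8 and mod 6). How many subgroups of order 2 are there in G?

|G| = 48 and 2 | 48, so subgroups of order 2 are possible by Lagrange.
The subgroups of order 2 are: {(0,0), (0,3)}; {(0,0), (4,0)}; {(0,0), (4,3)}.
So G has 3 subgroups of order 2.

3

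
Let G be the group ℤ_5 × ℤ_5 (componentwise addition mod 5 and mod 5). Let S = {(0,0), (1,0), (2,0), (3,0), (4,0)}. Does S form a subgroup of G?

Yes

|S| = 5 divides |G| = 25, consistent with Lagrange.
S contains the identity, every element's inverse is in S, and S is closed under +: it is a subgroup.
In fact S = ⟨(4,0)⟩.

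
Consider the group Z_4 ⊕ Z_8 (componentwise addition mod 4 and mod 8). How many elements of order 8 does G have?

An element (a,b) has order lcm(ord(a), ord(b)); count pairs with lcm equal to 8.
Enumerating gives 16 such elements.

16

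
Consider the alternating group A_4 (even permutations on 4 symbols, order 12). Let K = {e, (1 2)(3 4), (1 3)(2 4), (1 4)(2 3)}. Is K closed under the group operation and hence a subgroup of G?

|K| = 4 divides |G| = 12, consistent with Lagrange.
K contains the identity, every element's inverse is in K, and K is closed under ∘: it is a subgroup.

Yes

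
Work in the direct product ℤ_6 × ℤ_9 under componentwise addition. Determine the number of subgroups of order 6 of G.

|G| = 54 and 6 | 54, so subgroups of order 6 are possible by Lagrange.
The subgroups of order 6 are: {(0,0), (0,3), (0,6), (3,0), (3,3), (3,6)}; {(0,0), (1,0), (2,0), (3,0), (4,0), (5,0)}; {(0,0), (1,3), (2,6), (3,0), (4,3), (5,6)}; {(0,0), (1,6), (2,3), (3,0), (4,6), (5,3)}.
So G has 4 subgroups of order 6.

4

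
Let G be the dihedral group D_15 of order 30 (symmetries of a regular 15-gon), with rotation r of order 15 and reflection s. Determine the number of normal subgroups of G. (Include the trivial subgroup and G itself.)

G has 28 subgroups. Checking conjugation-invariance by order — order 1: 1/1 normal; order 2: 0/15 normal; order 3: 1/1 normal; order 5: 1/1 normal; order 6: 0/5 normal; order 10: 0/3 normal; order 15: 1/1 normal; order 30: 1/1 normal.
Total normal subgroups: 5.

5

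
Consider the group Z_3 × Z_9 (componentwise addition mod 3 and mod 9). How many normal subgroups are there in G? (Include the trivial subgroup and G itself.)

10

G is abelian, so every subgroup is normal.
G has 10 subgroups in total, hence 10 normal subgroups.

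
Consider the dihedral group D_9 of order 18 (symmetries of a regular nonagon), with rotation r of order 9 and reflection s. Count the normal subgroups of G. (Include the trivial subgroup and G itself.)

4

G has 16 subgroups. Checking conjugation-invariance by order — order 1: 1/1 normal; order 2: 0/9 normal; order 3: 1/1 normal; order 6: 0/3 normal; order 9: 1/1 normal; order 18: 1/1 normal.
Total normal subgroups: 4.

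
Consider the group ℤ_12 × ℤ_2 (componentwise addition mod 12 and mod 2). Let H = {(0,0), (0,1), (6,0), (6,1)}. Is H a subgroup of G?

|H| = 4 divides |G| = 24, consistent with Lagrange.
H contains the identity, every element's inverse is in H, and H is closed under +: it is a subgroup.

Yes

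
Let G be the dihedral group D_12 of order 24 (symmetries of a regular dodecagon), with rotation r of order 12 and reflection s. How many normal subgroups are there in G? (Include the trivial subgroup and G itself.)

9

G has 34 subgroups. Checking conjugation-invariance by order — order 1: 1/1 normal; order 2: 1/13 normal; order 3: 1/1 normal; order 4: 1/7 normal; order 6: 1/5 normal; order 8: 0/3 normal; order 12: 3/3 normal; order 24: 1/1 normal.
Total normal subgroups: 9.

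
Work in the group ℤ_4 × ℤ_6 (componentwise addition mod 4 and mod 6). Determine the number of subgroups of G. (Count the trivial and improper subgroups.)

16

|G| = 24, so by Lagrange every subgroup order divides 24. Divisors: 1, 2, 3, 4, 6, 8, 12, 24.
Subgroups by order — order 1: 1; order 2: 3; order 3: 1; order 4: 3; order 6: 3; order 8: 1; order 12: 3; order 24: 1.
Total: 1 + 3 + 1 + 3 + 3 + 1 + 3 + 1 = 16.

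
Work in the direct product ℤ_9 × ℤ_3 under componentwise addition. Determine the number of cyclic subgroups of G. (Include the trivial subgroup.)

Group the elements of G by the cyclic subgroup they generate; each cyclic subgroup of order d accounts for φ(d) elements.
Cyclic subgroups by order — order 1: 1; order 3: 4; order 9: 3.
Total: 8.

8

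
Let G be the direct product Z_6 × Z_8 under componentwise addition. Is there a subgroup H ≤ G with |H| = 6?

Yes

6 | 48. A subgroup of order 6 is {(0,0), (0,4), (2,0), (2,4), (4,0), (4,4)}.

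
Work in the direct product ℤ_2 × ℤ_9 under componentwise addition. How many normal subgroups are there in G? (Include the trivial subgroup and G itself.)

G is abelian, so every subgroup is normal.
G has 6 subgroups in total, hence 6 normal subgroups.

6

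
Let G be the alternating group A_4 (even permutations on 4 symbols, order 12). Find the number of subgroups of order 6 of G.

|G| = 12 and 6 | 12, so subgroups of order 6 are possible by Lagrange.
Checking all subgroups of G, none has order 6.
So G has 0 subgroups of order 6.

0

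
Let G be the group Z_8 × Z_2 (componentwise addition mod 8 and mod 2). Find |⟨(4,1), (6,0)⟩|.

8

|⟨(4,1)⟩| = 2 and |⟨(6,0)⟩| = 4, so |H| is a multiple of lcm(2, 4) = 4 and divides |G| = 16.
Closing under the operation: H = {(0,0), (0,1), (2,0), (2,1), (4,0), (4,1), (6,0), (6,1)}, so |H| = 8.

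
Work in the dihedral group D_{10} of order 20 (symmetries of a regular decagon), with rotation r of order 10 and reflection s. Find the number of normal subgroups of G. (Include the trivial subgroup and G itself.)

G has 22 subgroups. Checking conjugation-invariance by order — order 1: 1/1 normal; order 2: 1/11 normal; order 4: 0/5 normal; order 5: 1/1 normal; order 10: 3/3 normal; order 20: 1/1 normal.
Total normal subgroups: 7.

7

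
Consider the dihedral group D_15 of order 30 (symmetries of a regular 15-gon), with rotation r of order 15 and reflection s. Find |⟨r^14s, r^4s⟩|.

|⟨r^14s⟩| = 2 and |⟨r^4s⟩| = 2, so |H| is a multiple of lcm(2, 2) = 2 and divides |G| = 30.
Closing under the operation: H = {e, r^5, r^10, r^4s, r^9s, r^14s}, so |H| = 6.

6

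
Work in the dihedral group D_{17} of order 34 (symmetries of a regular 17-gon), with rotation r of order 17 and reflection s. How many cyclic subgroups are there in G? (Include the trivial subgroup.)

19

Each element a generates a cyclic subgroup ⟨a⟩; distinct elements may generate the same one (a cyclic group of order d has φ(d) generators).
Cyclic subgroups by order — order 1: 1; order 2: 17; order 17: 1.
Total: 19.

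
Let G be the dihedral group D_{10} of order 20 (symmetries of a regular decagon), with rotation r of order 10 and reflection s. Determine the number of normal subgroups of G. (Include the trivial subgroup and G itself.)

7

G has 22 subgroups. Checking conjugation-invariance by order — order 1: 1/1 normal; order 2: 1/11 normal; order 4: 0/5 normal; order 5: 1/1 normal; order 10: 3/3 normal; order 20: 1/1 normal.
Total normal subgroups: 7.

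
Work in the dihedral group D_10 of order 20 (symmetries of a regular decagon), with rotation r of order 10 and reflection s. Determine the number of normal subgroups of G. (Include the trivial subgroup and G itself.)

7

G has 22 subgroups. Checking conjugation-invariance by order — order 1: 1/1 normal; order 2: 1/11 normal; order 4: 0/5 normal; order 5: 1/1 normal; order 10: 3/3 normal; order 20: 1/1 normal.
Total normal subgroups: 7.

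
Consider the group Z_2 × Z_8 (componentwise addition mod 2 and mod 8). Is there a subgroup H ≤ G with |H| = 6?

6 does not divide |G| = 16, so by Lagrange no subgroup of order 6 exists.

No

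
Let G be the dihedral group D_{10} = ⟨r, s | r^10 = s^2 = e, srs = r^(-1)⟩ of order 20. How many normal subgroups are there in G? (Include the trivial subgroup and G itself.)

7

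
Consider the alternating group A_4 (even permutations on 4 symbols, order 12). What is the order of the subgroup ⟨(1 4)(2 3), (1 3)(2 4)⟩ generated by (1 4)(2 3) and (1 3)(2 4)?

4

|⟨(1 4)(2 3)⟩| = 2 and |⟨(1 3)(2 4)⟩| = 2, so |H| is a multiple of lcm(2, 2) = 2 and divides |G| = 12.
Closing under the operation: H = {e, (1 2)(3 4), (1 3)(2 4), (1 4)(2 3)}, so |H| = 4.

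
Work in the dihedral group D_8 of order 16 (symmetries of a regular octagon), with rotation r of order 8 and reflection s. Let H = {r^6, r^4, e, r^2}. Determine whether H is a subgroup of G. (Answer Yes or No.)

Yes

|H| = 4 divides |G| = 16, consistent with Lagrange.
H contains the identity, every element's inverse is in H, and H is closed under ·: it is a subgroup.
In fact H = ⟨r^6⟩.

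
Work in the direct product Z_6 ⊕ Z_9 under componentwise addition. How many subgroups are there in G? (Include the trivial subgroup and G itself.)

20

|G| = 54, so by Lagrange every subgroup order divides 54. Divisors: 1, 2, 3, 6, 9, 18, 27, 54.
Subgroups by order — order 1: 1; order 2: 1; order 3: 4; order 6: 4; order 9: 4; order 18: 4; order 27: 1; order 54: 1.
Total: 1 + 1 + 4 + 4 + 4 + 4 + 1 + 1 = 20.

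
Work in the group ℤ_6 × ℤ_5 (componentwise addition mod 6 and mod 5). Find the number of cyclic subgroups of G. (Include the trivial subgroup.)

Group the elements of G by the cyclic subgroup they generate; each cyclic subgroup of order d accounts for φ(d) elements.
Cyclic subgroups by order — order 1: 1; order 2: 1; order 3: 1; order 5: 1; order 6: 1; order 10: 1; order 15: 1; order 30: 1.
Total: 8.

8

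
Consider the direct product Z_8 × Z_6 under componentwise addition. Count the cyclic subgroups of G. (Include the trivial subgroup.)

Group the elements of G by the cyclic subgroup they generate; each cyclic subgroup of order d accounts for φ(d) elements.
Cyclic subgroups by order — order 1: 1; order 2: 3; order 3: 1; order 4: 2; order 6: 3; order 8: 2; order 12: 2; order 24: 2.
Total: 16.

16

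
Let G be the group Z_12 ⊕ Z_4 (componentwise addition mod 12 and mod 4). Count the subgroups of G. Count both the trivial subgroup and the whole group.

|G| = 48, so by Lagrange every subgroup order divides 48. Divisors: 1, 2, 3, 4, 6, 8, 12, 16, 24, 48.
Subgroups by order — order 1: 1; order 2: 3; order 3: 1; order 4: 7; order 6: 3; order 8: 3; order 12: 7; order 16: 1; order 24: 3; order 48: 1.
Total: 1 + 3 + 1 + 7 + 3 + 3 + 7 + 1 + 3 + 1 = 30.

30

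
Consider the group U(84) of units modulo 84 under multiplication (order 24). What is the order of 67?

Compute successive powers of 67 mod 84: 67, 37, 43, 25, 79, 1; 67^6 ≡ 1 (mod 84).
So |⟨67⟩| = 6.

6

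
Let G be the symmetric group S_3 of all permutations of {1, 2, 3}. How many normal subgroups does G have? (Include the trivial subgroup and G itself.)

3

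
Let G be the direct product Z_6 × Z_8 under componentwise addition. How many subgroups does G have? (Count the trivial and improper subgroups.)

22

|G| = 48, so by Lagrange every subgroup order divides 48. Divisors: 1, 2, 3, 4, 6, 8, 12, 16, 24, 48.
Subgroups by order — order 1: 1; order 2: 3; order 3: 1; order 4: 3; order 6: 3; order 8: 3; order 12: 3; order 16: 1; order 24: 3; order 48: 1.
Total: 1 + 3 + 1 + 3 + 3 + 3 + 3 + 1 + 3 + 1 = 22.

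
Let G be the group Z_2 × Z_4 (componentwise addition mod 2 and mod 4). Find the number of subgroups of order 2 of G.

3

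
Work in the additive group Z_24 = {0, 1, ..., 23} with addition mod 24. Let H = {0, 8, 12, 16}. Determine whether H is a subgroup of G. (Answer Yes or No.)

Closure fails: 16 + 12 = 4 ∉ H. So H is not a subgroup.

No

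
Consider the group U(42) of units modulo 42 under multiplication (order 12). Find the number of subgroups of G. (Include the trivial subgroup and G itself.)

10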